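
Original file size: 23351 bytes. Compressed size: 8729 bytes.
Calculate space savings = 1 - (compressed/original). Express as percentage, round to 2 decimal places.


ratio = compressed/original = 8729/23351 = 0.373817
savings = 1 - ratio = 1 - 0.373817 = 0.626183
as a percentage: 0.626183 * 100 = 62.62%

Space savings = 1 - 8729/23351 = 62.62%


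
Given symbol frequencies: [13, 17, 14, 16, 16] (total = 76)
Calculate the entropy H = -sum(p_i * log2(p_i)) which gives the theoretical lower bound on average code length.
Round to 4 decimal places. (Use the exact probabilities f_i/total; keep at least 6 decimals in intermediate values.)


Per-symbol terms -p_i * log2(p_i) with p_i = f_i/76:
  p = 13/76 = 0.171053: log2(p) = -2.547488, -p*log2(p) = 0.435754
  p = 17/76 = 0.223684: log2(p) = -2.160465, -p*log2(p) = 0.483262
  p = 14/76 = 0.184211: log2(p) = -2.440573, -p*log2(p) = 0.449579
  p = 16/76 = 0.210526: log2(p) = -2.247928, -p*log2(p) = 0.473248
  p = 16/76 = 0.210526: log2(p) = -2.247928, -p*log2(p) = 0.473248
H = 0.435754 + 0.483262 + 0.449579 + 0.473248 + 0.473248 = 2.315091

H = 2.3151 bits/symbol


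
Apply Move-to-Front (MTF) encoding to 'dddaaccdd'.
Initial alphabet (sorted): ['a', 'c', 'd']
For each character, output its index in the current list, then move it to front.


MTF encoding:
'd': index 2 in ['a', 'c', 'd'] -> ['d', 'a', 'c']
'd': index 0 in ['d', 'a', 'c'] -> ['d', 'a', 'c']
'd': index 0 in ['d', 'a', 'c'] -> ['d', 'a', 'c']
'a': index 1 in ['d', 'a', 'c'] -> ['a', 'd', 'c']
'a': index 0 in ['a', 'd', 'c'] -> ['a', 'd', 'c']
'c': index 2 in ['a', 'd', 'c'] -> ['c', 'a', 'd']
'c': index 0 in ['c', 'a', 'd'] -> ['c', 'a', 'd']
'd': index 2 in ['c', 'a', 'd'] -> ['d', 'c', 'a']
'd': index 0 in ['d', 'c', 'a'] -> ['d', 'c', 'a']


Output: [2, 0, 0, 1, 0, 2, 0, 2, 0]


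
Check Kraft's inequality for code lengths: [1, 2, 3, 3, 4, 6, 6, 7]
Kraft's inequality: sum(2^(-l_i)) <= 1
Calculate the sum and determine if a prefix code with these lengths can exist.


Sum = 2^(-1) + 2^(-2) + 2^(-3) + 2^(-3) + 2^(-4) + 2^(-6) + 2^(-6) + 2^(-7)
    = 0.5 + 0.25 + 0.125 + 0.125 + 0.0625 + 0.015625 + 0.015625 + 0.0078125
    = 141/128 = 1.1015625
Since 1.1015625 > 1, Kraft's inequality is NOT satisfied.
A prefix code with these lengths CANNOT exist.

Kraft sum = 1.1015625. Not satisfied.


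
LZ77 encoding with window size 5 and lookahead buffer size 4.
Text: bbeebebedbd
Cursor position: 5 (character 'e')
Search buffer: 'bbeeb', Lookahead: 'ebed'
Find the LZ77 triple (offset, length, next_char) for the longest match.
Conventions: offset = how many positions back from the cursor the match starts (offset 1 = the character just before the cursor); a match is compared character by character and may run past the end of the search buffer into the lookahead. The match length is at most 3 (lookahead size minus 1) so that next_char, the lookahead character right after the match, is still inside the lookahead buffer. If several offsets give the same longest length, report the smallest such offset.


Try each offset into the search buffer:
  offset=1 (pos 4, char 'b'): match length 0
  offset=2 (pos 3, char 'e'): match length 3
  offset=3 (pos 2, char 'e'): match length 1
  offset=4 (pos 1, char 'b'): match length 0
  offset=5 (pos 0, char 'b'): match length 0
Longest match has length 3 at offset 2.
next_char = character at position 5 + 3 = 8 -> 'd'

Best match: offset=2, length=3 (matching 'ebe' starting at position 3)
LZ77 triple: (2, 3, 'd')


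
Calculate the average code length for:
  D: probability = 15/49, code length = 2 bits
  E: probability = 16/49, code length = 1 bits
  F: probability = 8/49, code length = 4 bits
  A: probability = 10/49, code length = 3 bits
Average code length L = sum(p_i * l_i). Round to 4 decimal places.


Weighted contributions p_i * l_i:
  D: (15/49) * 2 = 30/49
  E: (16/49) * 1 = 16/49
  F: (8/49) * 4 = 32/49
  A: (10/49) * 3 = 30/49
Sum = (30 + 16 + 32 + 30)/49 = 108/49

L = 108/49 = 2.2041 bits/symbol


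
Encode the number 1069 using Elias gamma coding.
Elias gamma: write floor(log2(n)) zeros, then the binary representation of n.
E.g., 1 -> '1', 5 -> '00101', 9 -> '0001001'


num_bits = floor(log2(1069)) + 1 = 11
leading_zeros = num_bits - 1 = 10
binary(1069) = 10000101101

Elias gamma(1069) = '0000000000' + '10000101101' = 000000000010000101101 (21 bits)


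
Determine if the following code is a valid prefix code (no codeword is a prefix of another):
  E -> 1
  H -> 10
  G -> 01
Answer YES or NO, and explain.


Checking each pair (does one codeword prefix another?):
  E='1' vs H='10': prefix -- VIOLATION

NO -- this is NOT a valid prefix code. E (1) is a prefix of H (10).


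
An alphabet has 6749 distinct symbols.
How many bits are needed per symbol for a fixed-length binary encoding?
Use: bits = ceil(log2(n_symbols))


log2(6749) = 12.7205
Bracket: 2^12 = 4096 < 6749 <= 2^13 = 8192
So ceil(log2(6749)) = 13

bits = ceil(log2(6749)) = ceil(12.7205) = 13 bits


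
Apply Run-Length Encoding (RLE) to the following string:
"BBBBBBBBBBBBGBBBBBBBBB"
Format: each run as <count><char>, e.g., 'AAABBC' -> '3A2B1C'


Scanning runs left to right:
  i=0: run of 'B' x 12 -> '12B'
  i=12: run of 'G' x 1 -> '1G'
  i=13: run of 'B' x 9 -> '9B'

RLE = 12B1G9B


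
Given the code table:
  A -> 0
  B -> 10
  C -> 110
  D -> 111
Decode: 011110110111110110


Decoding:
0 -> A
111 -> D
10 -> B
110 -> C
111 -> D
110 -> C
110 -> C


Result: ADBCDCC


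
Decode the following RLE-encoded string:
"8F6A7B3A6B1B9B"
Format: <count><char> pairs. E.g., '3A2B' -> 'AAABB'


Expanding each <count><char> pair:
  8F -> 'FFFFFFFF'
  6A -> 'AAAAAA'
  7B -> 'BBBBBBB'
  3A -> 'AAA'
  6B -> 'BBBBBB'
  1B -> 'B'
  9B -> 'BBBBBBBBB'

Decoded = FFFFFFFFAAAAAABBBBBBBAAABBBBBBBBBBBBBBBB


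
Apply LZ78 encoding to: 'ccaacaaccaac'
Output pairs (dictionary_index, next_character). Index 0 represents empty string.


LZ78 encoding steps:
Dictionary: {0: ''}
Step 1: w='' (idx 0), next='c' -> output (0, 'c'), add 'c' as idx 1
Step 2: w='c' (idx 1), next='a' -> output (1, 'a'), add 'ca' as idx 2
Step 3: w='' (idx 0), next='a' -> output (0, 'a'), add 'a' as idx 3
Step 4: w='ca' (idx 2), next='a' -> output (2, 'a'), add 'caa' as idx 4
Step 5: w='c' (idx 1), next='c' -> output (1, 'c'), add 'cc' as idx 5
Step 6: w='a' (idx 3), next='a' -> output (3, 'a'), add 'aa' as idx 6
Step 7: w='c' (idx 1), end of input -> output (1, '')


Encoded: [(0, 'c'), (1, 'a'), (0, 'a'), (2, 'a'), (1, 'c'), (3, 'a'), (1, '')]


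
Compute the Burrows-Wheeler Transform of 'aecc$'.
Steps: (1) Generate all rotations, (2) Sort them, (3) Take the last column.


Rotations (sorted):
  0: $aecc -> last char: c
  1: aecc$ -> last char: $
  2: c$aec -> last char: c
  3: cc$ae -> last char: e
  4: ecc$a -> last char: a


BWT = c$cea


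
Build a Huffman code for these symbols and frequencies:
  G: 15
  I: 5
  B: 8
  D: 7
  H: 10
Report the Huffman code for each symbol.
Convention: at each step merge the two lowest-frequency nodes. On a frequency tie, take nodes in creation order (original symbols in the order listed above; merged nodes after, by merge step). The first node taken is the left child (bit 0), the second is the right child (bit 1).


Huffman tree construction:
Step 1: Merge I(5) + D(7) = 12
Step 2: Merge B(8) + H(10) = 18
Step 3: Merge (I+D)(12) + G(15) = 27
Step 4: Merge (B+H)(18) + ((I+D)+G)(27) = 45
Read each symbol's code off the tree from the root (left child = 0, right child = 1).

Codes:
  G: 11 (length 2)
  I: 100 (length 3)
  B: 00 (length 2)
  D: 101 (length 3)
  H: 01 (length 2)
Average code length: 102/45 = 2.2667 bits/symbol


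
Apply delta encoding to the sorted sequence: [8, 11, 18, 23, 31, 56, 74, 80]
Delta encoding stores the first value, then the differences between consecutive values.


First value: 8
Deltas:
  11 - 8 = 3
  18 - 11 = 7
  23 - 18 = 5
  31 - 23 = 8
  56 - 31 = 25
  74 - 56 = 18
  80 - 74 = 6


Delta encoded: [8, 3, 7, 5, 8, 25, 18, 6]


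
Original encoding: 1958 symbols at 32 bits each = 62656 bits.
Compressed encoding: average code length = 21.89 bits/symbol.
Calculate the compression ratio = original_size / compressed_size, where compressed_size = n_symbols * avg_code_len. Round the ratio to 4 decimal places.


original_size = n_symbols * orig_bits = 1958 * 32 = 62656 bits
compressed_size = n_symbols * avg_code_len = 1958 * 21.89 = 42860.62 bits
ratio = original_size / compressed_size = 62656 / 42860.62 = 1.4619

Compression ratio = 1.4619


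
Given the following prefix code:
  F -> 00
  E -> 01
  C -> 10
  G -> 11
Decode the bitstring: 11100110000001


Decoding step by step:
Bits 11 -> G
Bits 10 -> C
Bits 01 -> E
Bits 10 -> C
Bits 00 -> F
Bits 00 -> F
Bits 01 -> E


Decoded message: GCECFFE


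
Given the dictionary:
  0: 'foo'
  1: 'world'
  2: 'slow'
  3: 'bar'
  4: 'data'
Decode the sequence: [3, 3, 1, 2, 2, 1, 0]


Look up each index in the dictionary:
  3 -> 'bar'
  3 -> 'bar'
  1 -> 'world'
  2 -> 'slow'
  2 -> 'slow'
  1 -> 'world'
  0 -> 'foo'

Decoded: "bar bar world slow slow world foo"


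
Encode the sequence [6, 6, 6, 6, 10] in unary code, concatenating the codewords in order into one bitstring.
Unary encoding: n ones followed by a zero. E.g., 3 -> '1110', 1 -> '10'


Encode each number as n ones followed by a terminating 0:
  6 -> 1111110 (7 bits)
  6 -> 1111110 (7 bits)
  6 -> 1111110 (7 bits)
  6 -> 1111110 (7 bits)
  10 -> 11111111110 (11 bits)
Total length = 7 + 7 + 7 + 7 + 11 = 39 bits.

Unary([6, 6, 6, 6, 10]) = 111111011111101111110111111011111111110 (39 bits)


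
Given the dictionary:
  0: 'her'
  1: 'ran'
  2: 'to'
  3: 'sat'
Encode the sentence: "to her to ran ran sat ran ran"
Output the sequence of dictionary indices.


Look up each word in the dictionary:
  'to' -> 2
  'her' -> 0
  'to' -> 2
  'ran' -> 1
  'ran' -> 1
  'sat' -> 3
  'ran' -> 1
  'ran' -> 1

Encoded: [2, 0, 2, 1, 1, 3, 1, 1]


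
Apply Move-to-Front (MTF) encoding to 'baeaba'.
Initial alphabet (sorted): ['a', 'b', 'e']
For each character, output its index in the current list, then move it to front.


MTF encoding:
'b': index 1 in ['a', 'b', 'e'] -> ['b', 'a', 'e']
'a': index 1 in ['b', 'a', 'e'] -> ['a', 'b', 'e']
'e': index 2 in ['a', 'b', 'e'] -> ['e', 'a', 'b']
'a': index 1 in ['e', 'a', 'b'] -> ['a', 'e', 'b']
'b': index 2 in ['a', 'e', 'b'] -> ['b', 'a', 'e']
'a': index 1 in ['b', 'a', 'e'] -> ['a', 'b', 'e']


Output: [1, 1, 2, 1, 2, 1]


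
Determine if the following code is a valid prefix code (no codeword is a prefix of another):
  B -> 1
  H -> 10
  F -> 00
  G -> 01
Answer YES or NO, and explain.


Checking each pair (does one codeword prefix another?):
  B='1' vs H='10': prefix -- VIOLATION

NO -- this is NOT a valid prefix code. B (1) is a prefix of H (10).


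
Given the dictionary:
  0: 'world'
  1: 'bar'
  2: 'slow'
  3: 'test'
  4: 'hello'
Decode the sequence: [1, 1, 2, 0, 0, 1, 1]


Look up each index in the dictionary:
  1 -> 'bar'
  1 -> 'bar'
  2 -> 'slow'
  0 -> 'world'
  0 -> 'world'
  1 -> 'bar'
  1 -> 'bar'

Decoded: "bar bar slow world world bar bar"


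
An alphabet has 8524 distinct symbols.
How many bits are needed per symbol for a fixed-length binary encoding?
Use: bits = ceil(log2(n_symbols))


log2(8524) = 13.0573
Bracket: 2^13 = 8192 < 8524 <= 2^14 = 16384
So ceil(log2(8524)) = 14

bits = ceil(log2(8524)) = ceil(13.0573) = 14 bits


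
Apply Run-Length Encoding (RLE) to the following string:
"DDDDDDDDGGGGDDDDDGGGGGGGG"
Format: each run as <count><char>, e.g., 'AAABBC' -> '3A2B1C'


Scanning runs left to right:
  i=0: run of 'D' x 8 -> '8D'
  i=8: run of 'G' x 4 -> '4G'
  i=12: run of 'D' x 5 -> '5D'
  i=17: run of 'G' x 8 -> '8G'

RLE = 8D4G5D8G


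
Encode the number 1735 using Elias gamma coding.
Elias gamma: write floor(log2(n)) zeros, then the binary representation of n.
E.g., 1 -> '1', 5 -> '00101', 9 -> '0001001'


num_bits = floor(log2(1735)) + 1 = 11
leading_zeros = num_bits - 1 = 10
binary(1735) = 11011000111

Elias gamma(1735) = '0000000000' + '11011000111' = 000000000011011000111 (21 bits)


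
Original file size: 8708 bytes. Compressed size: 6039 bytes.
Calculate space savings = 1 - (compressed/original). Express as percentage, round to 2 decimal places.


ratio = compressed/original = 6039/8708 = 0.6935
savings = 1 - ratio = 1 - 0.6935 = 0.3065
as a percentage: 0.3065 * 100 = 30.65%

Space savings = 1 - 6039/8708 = 30.65%


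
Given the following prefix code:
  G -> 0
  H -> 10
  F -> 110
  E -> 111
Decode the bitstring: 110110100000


Decoding step by step:
Bits 110 -> F
Bits 110 -> F
Bits 10 -> H
Bits 0 -> G
Bits 0 -> G
Bits 0 -> G
Bits 0 -> G


Decoded message: FFHGGGG


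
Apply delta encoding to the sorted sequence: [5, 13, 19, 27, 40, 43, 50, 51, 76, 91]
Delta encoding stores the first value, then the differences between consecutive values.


First value: 5
Deltas:
  13 - 5 = 8
  19 - 13 = 6
  27 - 19 = 8
  40 - 27 = 13
  43 - 40 = 3
  50 - 43 = 7
  51 - 50 = 1
  76 - 51 = 25
  91 - 76 = 15


Delta encoded: [5, 8, 6, 8, 13, 3, 7, 1, 25, 15]


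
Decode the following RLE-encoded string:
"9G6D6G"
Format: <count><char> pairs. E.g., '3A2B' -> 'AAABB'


Expanding each <count><char> pair:
  9G -> 'GGGGGGGGG'
  6D -> 'DDDDDD'
  6G -> 'GGGGGG'

Decoded = GGGGGGGGGDDDDDDGGGGGG


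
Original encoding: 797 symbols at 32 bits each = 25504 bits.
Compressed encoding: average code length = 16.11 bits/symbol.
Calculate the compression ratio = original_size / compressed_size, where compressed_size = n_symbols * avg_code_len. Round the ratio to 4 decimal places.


original_size = n_symbols * orig_bits = 797 * 32 = 25504 bits
compressed_size = n_symbols * avg_code_len = 797 * 16.11 = 12839.67 bits
ratio = original_size / compressed_size = 25504 / 12839.67 = 1.9863

Compression ratio = 1.9863


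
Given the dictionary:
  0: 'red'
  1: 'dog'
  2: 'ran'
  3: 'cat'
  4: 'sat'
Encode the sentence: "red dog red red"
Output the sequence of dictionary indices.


Look up each word in the dictionary:
  'red' -> 0
  'dog' -> 1
  'red' -> 0
  'red' -> 0

Encoded: [0, 1, 0, 0]


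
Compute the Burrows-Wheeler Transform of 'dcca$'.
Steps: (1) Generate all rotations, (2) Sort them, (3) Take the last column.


Rotations (sorted):
  0: $dcca -> last char: a
  1: a$dcc -> last char: c
  2: ca$dc -> last char: c
  3: cca$d -> last char: d
  4: dcca$ -> last char: $


BWT = accd$


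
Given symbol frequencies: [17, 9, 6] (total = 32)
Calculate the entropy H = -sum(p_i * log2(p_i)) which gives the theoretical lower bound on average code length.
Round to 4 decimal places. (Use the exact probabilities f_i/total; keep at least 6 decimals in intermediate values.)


Per-symbol terms -p_i * log2(p_i) with p_i = f_i/32:
  p = 17/32 = 0.531250: log2(p) = -0.912537, -p*log2(p) = 0.484785
  p = 9/32 = 0.281250: log2(p) = -1.830075, -p*log2(p) = 0.514709
  p = 6/32 = 0.187500: log2(p) = -2.415037, -p*log2(p) = 0.452820
H = 0.484785 + 0.514709 + 0.452820 = 1.452314

H = 1.4523 bits/symbol


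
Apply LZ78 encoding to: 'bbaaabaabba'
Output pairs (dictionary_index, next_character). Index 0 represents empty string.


LZ78 encoding steps:
Dictionary: {0: ''}
Step 1: w='' (idx 0), next='b' -> output (0, 'b'), add 'b' as idx 1
Step 2: w='b' (idx 1), next='a' -> output (1, 'a'), add 'ba' as idx 2
Step 3: w='' (idx 0), next='a' -> output (0, 'a'), add 'a' as idx 3
Step 4: w='a' (idx 3), next='b' -> output (3, 'b'), add 'ab' as idx 4
Step 5: w='a' (idx 3), next='a' -> output (3, 'a'), add 'aa' as idx 5
Step 6: w='b' (idx 1), next='b' -> output (1, 'b'), add 'bb' as idx 6
Step 7: w='a' (idx 3), end of input -> output (3, '')


Encoded: [(0, 'b'), (1, 'a'), (0, 'a'), (3, 'b'), (3, 'a'), (1, 'b'), (3, '')]


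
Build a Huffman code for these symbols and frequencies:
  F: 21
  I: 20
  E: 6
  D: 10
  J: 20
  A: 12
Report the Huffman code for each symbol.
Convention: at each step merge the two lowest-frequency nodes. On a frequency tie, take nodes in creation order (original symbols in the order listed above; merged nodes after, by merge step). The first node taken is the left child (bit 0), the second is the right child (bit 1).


Huffman tree construction:
Step 1: Merge E(6) + D(10) = 16
Step 2: Merge A(12) + (E+D)(16) = 28
Step 3: Merge I(20) + J(20) = 40
Step 4: Merge F(21) + (A+(E+D))(28) = 49
Step 5: Merge (I+J)(40) + (F+(A+(E+D)))(49) = 89
Read each symbol's code off the tree from the root (left child = 0, right child = 1).

Codes:
  F: 10 (length 2)
  I: 00 (length 2)
  E: 1110 (length 4)
  D: 1111 (length 4)
  J: 01 (length 2)
  A: 110 (length 3)
Average code length: 222/89 = 2.4944 bits/symbol


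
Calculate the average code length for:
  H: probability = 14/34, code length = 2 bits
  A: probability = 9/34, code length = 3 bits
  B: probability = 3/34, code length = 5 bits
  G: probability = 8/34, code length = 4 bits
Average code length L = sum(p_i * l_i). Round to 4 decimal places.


Weighted contributions p_i * l_i:
  H: (14/34) * 2 = 28/34
  A: (9/34) * 3 = 27/34
  B: (3/34) * 5 = 15/34
  G: (8/34) * 4 = 32/34
Sum = (28 + 27 + 15 + 32)/34 = 102/34

L = 102/34 = 3.0000 bits/symbol


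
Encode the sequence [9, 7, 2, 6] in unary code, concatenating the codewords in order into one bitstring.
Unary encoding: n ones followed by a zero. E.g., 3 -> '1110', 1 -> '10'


Encode each number as n ones followed by a terminating 0:
  9 -> 1111111110 (10 bits)
  7 -> 11111110 (8 bits)
  2 -> 110 (3 bits)
  6 -> 1111110 (7 bits)
Total length = 10 + 8 + 3 + 7 = 28 bits.

Unary([9, 7, 2, 6]) = 1111111110111111101101111110 (28 bits)


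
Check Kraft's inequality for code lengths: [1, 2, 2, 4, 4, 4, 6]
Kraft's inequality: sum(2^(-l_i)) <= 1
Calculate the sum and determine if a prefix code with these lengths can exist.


Sum = 2^(-1) + 2^(-2) + 2^(-2) + 2^(-4) + 2^(-4) + 2^(-4) + 2^(-6)
    = 0.5 + 0.25 + 0.25 + 0.0625 + 0.0625 + 0.0625 + 0.015625
    = 77/64 = 1.203125
Since 1.203125 > 1, Kraft's inequality is NOT satisfied.
A prefix code with these lengths CANNOT exist.

Kraft sum = 1.203125. Not satisfied.


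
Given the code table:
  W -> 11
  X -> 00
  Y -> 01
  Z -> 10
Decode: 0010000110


Decoding:
00 -> X
10 -> Z
00 -> X
01 -> Y
10 -> Z


Result: XZXYZ


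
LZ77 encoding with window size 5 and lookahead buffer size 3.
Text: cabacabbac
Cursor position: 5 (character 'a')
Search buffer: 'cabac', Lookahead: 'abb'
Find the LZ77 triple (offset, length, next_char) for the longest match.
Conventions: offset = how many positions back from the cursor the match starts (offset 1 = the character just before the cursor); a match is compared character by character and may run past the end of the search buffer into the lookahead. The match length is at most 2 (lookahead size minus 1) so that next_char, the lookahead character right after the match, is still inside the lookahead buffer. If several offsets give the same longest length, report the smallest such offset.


Try each offset into the search buffer:
  offset=1 (pos 4, char 'c'): match length 0
  offset=2 (pos 3, char 'a'): match length 1
  offset=3 (pos 2, char 'b'): match length 0
  offset=4 (pos 1, char 'a'): match length 2
  offset=5 (pos 0, char 'c'): match length 0
Longest match has length 2 at offset 4.
next_char = character at position 5 + 2 = 7 -> 'b'

Best match: offset=4, length=2 (matching 'ab' starting at position 1)
LZ77 triple: (4, 2, 'b')


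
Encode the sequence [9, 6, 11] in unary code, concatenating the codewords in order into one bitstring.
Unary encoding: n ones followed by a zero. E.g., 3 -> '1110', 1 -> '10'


Encode each number as n ones followed by a terminating 0:
  9 -> 1111111110 (10 bits)
  6 -> 1111110 (7 bits)
  11 -> 111111111110 (12 bits)
Total length = 10 + 7 + 12 = 29 bits.

Unary([9, 6, 11]) = 11111111101111110111111111110 (29 bits)


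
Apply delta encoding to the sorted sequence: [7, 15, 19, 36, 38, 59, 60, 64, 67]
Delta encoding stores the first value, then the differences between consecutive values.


First value: 7
Deltas:
  15 - 7 = 8
  19 - 15 = 4
  36 - 19 = 17
  38 - 36 = 2
  59 - 38 = 21
  60 - 59 = 1
  64 - 60 = 4
  67 - 64 = 3


Delta encoded: [7, 8, 4, 17, 2, 21, 1, 4, 3]


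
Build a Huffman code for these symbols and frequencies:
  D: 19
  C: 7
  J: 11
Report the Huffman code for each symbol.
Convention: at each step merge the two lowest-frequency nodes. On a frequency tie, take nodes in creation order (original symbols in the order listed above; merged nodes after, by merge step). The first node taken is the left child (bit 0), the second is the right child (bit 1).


Huffman tree construction:
Step 1: Merge C(7) + J(11) = 18
Step 2: Merge (C+J)(18) + D(19) = 37
Read each symbol's code off the tree from the root (left child = 0, right child = 1).

Codes:
  D: 1 (length 1)
  C: 00 (length 2)
  J: 01 (length 2)
Average code length: 55/37 = 1.4865 bits/symbol


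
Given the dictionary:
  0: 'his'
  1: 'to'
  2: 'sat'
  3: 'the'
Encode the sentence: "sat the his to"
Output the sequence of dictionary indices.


Look up each word in the dictionary:
  'sat' -> 2
  'the' -> 3
  'his' -> 0
  'to' -> 1

Encoded: [2, 3, 0, 1]


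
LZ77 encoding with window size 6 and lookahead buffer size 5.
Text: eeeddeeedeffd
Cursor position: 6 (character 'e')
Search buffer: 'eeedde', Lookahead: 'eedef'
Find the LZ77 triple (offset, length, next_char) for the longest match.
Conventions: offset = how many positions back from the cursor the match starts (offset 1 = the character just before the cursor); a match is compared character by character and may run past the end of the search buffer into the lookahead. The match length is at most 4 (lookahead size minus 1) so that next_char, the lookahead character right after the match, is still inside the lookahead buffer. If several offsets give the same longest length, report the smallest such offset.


Try each offset into the search buffer:
  offset=1 (pos 5, char 'e'): match length 2
  offset=2 (pos 4, char 'd'): match length 0
  offset=3 (pos 3, char 'd'): match length 0
  offset=4 (pos 2, char 'e'): match length 1
  offset=5 (pos 1, char 'e'): match length 3
  offset=6 (pos 0, char 'e'): match length 2
Longest match has length 3 at offset 5.
next_char = character at position 6 + 3 = 9 -> 'e'

Best match: offset=5, length=3 (matching 'eed' starting at position 1)
LZ77 triple: (5, 3, 'e')


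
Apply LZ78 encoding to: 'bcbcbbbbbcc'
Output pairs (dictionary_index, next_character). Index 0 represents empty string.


LZ78 encoding steps:
Dictionary: {0: ''}
Step 1: w='' (idx 0), next='b' -> output (0, 'b'), add 'b' as idx 1
Step 2: w='' (idx 0), next='c' -> output (0, 'c'), add 'c' as idx 2
Step 3: w='b' (idx 1), next='c' -> output (1, 'c'), add 'bc' as idx 3
Step 4: w='b' (idx 1), next='b' -> output (1, 'b'), add 'bb' as idx 4
Step 5: w='bb' (idx 4), next='b' -> output (4, 'b'), add 'bbb' as idx 5
Step 6: w='c' (idx 2), next='c' -> output (2, 'c'), add 'cc' as idx 6


Encoded: [(0, 'b'), (0, 'c'), (1, 'c'), (1, 'b'), (4, 'b'), (2, 'c')]


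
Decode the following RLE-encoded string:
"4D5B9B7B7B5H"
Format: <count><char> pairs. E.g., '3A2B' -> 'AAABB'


Expanding each <count><char> pair:
  4D -> 'DDDD'
  5B -> 'BBBBB'
  9B -> 'BBBBBBBBB'
  7B -> 'BBBBBBB'
  7B -> 'BBBBBBB'
  5H -> 'HHHHH'

Decoded = DDDDBBBBBBBBBBBBBBBBBBBBBBBBBBBBHHHHH


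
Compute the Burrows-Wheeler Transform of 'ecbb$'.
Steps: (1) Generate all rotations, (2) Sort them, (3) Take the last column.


Rotations (sorted):
  0: $ecbb -> last char: b
  1: b$ecb -> last char: b
  2: bb$ec -> last char: c
  3: cbb$e -> last char: e
  4: ecbb$ -> last char: $


BWT = bbce$


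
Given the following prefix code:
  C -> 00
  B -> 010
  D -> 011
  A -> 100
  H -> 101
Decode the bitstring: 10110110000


Decoding step by step:
Bits 101 -> H
Bits 101 -> H
Bits 100 -> A
Bits 00 -> C


Decoded message: HHAC


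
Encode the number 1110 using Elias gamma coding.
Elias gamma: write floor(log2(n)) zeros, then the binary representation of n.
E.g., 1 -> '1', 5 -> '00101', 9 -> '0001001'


num_bits = floor(log2(1110)) + 1 = 11
leading_zeros = num_bits - 1 = 10
binary(1110) = 10001010110

Elias gamma(1110) = '0000000000' + '10001010110' = 000000000010001010110 (21 bits)


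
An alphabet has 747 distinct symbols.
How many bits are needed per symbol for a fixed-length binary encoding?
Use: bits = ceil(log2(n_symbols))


log2(747) = 9.545
Bracket: 2^9 = 512 < 747 <= 2^10 = 1024
So ceil(log2(747)) = 10

bits = ceil(log2(747)) = ceil(9.545) = 10 bits


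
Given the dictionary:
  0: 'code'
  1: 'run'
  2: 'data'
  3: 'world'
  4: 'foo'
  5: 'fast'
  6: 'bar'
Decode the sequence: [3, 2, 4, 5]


Look up each index in the dictionary:
  3 -> 'world'
  2 -> 'data'
  4 -> 'foo'
  5 -> 'fast'

Decoded: "world data foo fast"


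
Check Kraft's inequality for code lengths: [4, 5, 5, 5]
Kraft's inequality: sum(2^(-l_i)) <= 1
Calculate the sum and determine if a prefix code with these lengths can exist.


Sum = 2^(-4) + 2^(-5) + 2^(-5) + 2^(-5)
    = 0.0625 + 0.03125 + 0.03125 + 0.03125
    = 5/32 = 0.15625
Since 0.15625 <= 1, Kraft's inequality IS satisfied.
A prefix code with these lengths CAN exist.

Kraft sum = 0.15625. Satisfied.


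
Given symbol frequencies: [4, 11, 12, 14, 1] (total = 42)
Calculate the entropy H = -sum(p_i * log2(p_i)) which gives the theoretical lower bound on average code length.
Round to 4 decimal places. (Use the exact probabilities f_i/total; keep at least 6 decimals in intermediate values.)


Per-symbol terms -p_i * log2(p_i) with p_i = f_i/42:
  p = 4/42 = 0.095238: log2(p) = -3.392317, -p*log2(p) = 0.323078
  p = 11/42 = 0.261905: log2(p) = -1.932886, -p*log2(p) = 0.506232
  p = 12/42 = 0.285714: log2(p) = -1.807355, -p*log2(p) = 0.516387
  p = 14/42 = 0.333333: log2(p) = -1.584963, -p*log2(p) = 0.528321
  p = 1/42 = 0.023810: log2(p) = -5.392317, -p*log2(p) = 0.128389
H = 0.323078 + 0.506232 + 0.516387 + 0.528321 + 0.128389 = 2.002407

H = 2.0024 bits/symbol


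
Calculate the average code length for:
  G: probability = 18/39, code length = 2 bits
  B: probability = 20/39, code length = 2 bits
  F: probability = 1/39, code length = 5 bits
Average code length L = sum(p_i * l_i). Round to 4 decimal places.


Weighted contributions p_i * l_i:
  G: (18/39) * 2 = 36/39
  B: (20/39) * 2 = 40/39
  F: (1/39) * 5 = 5/39
Sum = (36 + 40 + 5)/39 = 81/39

L = 81/39 = 2.0769 bits/symbol


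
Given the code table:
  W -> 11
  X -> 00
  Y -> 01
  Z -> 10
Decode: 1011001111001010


Decoding:
10 -> Z
11 -> W
00 -> X
11 -> W
11 -> W
00 -> X
10 -> Z
10 -> Z


Result: ZWXWWXZZ


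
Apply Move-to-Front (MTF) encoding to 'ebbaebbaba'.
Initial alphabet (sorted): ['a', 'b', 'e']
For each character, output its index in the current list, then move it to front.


MTF encoding:
'e': index 2 in ['a', 'b', 'e'] -> ['e', 'a', 'b']
'b': index 2 in ['e', 'a', 'b'] -> ['b', 'e', 'a']
'b': index 0 in ['b', 'e', 'a'] -> ['b', 'e', 'a']
'a': index 2 in ['b', 'e', 'a'] -> ['a', 'b', 'e']
'e': index 2 in ['a', 'b', 'e'] -> ['e', 'a', 'b']
'b': index 2 in ['e', 'a', 'b'] -> ['b', 'e', 'a']
'b': index 0 in ['b', 'e', 'a'] -> ['b', 'e', 'a']
'a': index 2 in ['b', 'e', 'a'] -> ['a', 'b', 'e']
'b': index 1 in ['a', 'b', 'e'] -> ['b', 'a', 'e']
'a': index 1 in ['b', 'a', 'e'] -> ['a', 'b', 'e']


Output: [2, 2, 0, 2, 2, 2, 0, 2, 1, 1]


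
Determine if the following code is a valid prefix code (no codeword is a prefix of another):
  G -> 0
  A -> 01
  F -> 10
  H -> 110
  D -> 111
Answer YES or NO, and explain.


Checking each pair (does one codeword prefix another?):
  G='0' vs A='01': prefix -- VIOLATION

NO -- this is NOT a valid prefix code. G (0) is a prefix of A (01).


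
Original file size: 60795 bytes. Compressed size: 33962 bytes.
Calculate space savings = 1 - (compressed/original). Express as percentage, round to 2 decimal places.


ratio = compressed/original = 33962/60795 = 0.558631
savings = 1 - ratio = 1 - 0.558631 = 0.441369
as a percentage: 0.441369 * 100 = 44.14%

Space savings = 1 - 33962/60795 = 44.14%


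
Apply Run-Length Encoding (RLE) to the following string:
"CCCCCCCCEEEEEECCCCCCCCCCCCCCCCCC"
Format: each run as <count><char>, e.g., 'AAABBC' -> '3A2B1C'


Scanning runs left to right:
  i=0: run of 'C' x 8 -> '8C'
  i=8: run of 'E' x 6 -> '6E'
  i=14: run of 'C' x 18 -> '18C'

RLE = 8C6E18C


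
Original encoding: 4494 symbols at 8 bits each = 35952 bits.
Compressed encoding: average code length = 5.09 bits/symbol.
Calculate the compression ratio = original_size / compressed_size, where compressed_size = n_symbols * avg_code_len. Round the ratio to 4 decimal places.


original_size = n_symbols * orig_bits = 4494 * 8 = 35952 bits
compressed_size = n_symbols * avg_code_len = 4494 * 5.09 = 22874.46 bits
ratio = original_size / compressed_size = 35952 / 22874.46 = 1.5717

Compression ratio = 1.5717


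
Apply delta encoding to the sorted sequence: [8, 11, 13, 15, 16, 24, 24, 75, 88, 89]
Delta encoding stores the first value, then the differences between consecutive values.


First value: 8
Deltas:
  11 - 8 = 3
  13 - 11 = 2
  15 - 13 = 2
  16 - 15 = 1
  24 - 16 = 8
  24 - 24 = 0
  75 - 24 = 51
  88 - 75 = 13
  89 - 88 = 1


Delta encoded: [8, 3, 2, 2, 1, 8, 0, 51, 13, 1]


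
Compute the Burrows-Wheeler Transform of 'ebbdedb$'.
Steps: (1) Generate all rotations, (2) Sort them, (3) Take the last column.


Rotations (sorted):
  0: $ebbdedb -> last char: b
  1: b$ebbded -> last char: d
  2: bbdedb$e -> last char: e
  3: bdedb$eb -> last char: b
  4: db$ebbde -> last char: e
  5: dedb$ebb -> last char: b
  6: ebbdedb$ -> last char: $
  7: edb$ebbd -> last char: d


BWT = bdebeb$d


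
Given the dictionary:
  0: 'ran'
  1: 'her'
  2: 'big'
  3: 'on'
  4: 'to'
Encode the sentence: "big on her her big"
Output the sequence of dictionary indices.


Look up each word in the dictionary:
  'big' -> 2
  'on' -> 3
  'her' -> 1
  'her' -> 1
  'big' -> 2

Encoded: [2, 3, 1, 1, 2]


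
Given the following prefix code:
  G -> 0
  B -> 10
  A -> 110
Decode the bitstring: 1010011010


Decoding step by step:
Bits 10 -> B
Bits 10 -> B
Bits 0 -> G
Bits 110 -> A
Bits 10 -> B


Decoded message: BBGAB


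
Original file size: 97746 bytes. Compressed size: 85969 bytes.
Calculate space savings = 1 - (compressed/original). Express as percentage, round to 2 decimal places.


ratio = compressed/original = 85969/97746 = 0.879514
savings = 1 - ratio = 1 - 0.879514 = 0.120486
as a percentage: 0.120486 * 100 = 12.05%

Space savings = 1 - 85969/97746 = 12.05%


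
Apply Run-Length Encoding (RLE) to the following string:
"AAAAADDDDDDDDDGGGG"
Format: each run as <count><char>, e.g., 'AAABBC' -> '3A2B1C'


Scanning runs left to right:
  i=0: run of 'A' x 5 -> '5A'
  i=5: run of 'D' x 9 -> '9D'
  i=14: run of 'G' x 4 -> '4G'

RLE = 5A9D4G


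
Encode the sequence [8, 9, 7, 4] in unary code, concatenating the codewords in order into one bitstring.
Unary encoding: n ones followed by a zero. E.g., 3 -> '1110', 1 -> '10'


Encode each number as n ones followed by a terminating 0:
  8 -> 111111110 (9 bits)
  9 -> 1111111110 (10 bits)
  7 -> 11111110 (8 bits)
  4 -> 11110 (5 bits)
Total length = 9 + 10 + 8 + 5 = 32 bits.

Unary([8, 9, 7, 4]) = 11111111011111111101111111011110 (32 bits)


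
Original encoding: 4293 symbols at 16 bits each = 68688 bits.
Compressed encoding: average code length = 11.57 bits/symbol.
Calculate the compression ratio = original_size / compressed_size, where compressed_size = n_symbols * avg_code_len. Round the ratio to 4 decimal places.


original_size = n_symbols * orig_bits = 4293 * 16 = 68688 bits
compressed_size = n_symbols * avg_code_len = 4293 * 11.57 = 49670.01 bits
ratio = original_size / compressed_size = 68688 / 49670.01 = 1.3829

Compression ratio = 1.3829


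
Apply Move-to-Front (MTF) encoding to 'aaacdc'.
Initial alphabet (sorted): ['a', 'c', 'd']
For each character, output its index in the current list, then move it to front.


MTF encoding:
'a': index 0 in ['a', 'c', 'd'] -> ['a', 'c', 'd']
'a': index 0 in ['a', 'c', 'd'] -> ['a', 'c', 'd']
'a': index 0 in ['a', 'c', 'd'] -> ['a', 'c', 'd']
'c': index 1 in ['a', 'c', 'd'] -> ['c', 'a', 'd']
'd': index 2 in ['c', 'a', 'd'] -> ['d', 'c', 'a']
'c': index 1 in ['d', 'c', 'a'] -> ['c', 'd', 'a']


Output: [0, 0, 0, 1, 2, 1]


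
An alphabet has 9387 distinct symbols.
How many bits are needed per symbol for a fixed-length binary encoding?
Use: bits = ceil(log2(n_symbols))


log2(9387) = 13.1964
Bracket: 2^13 = 8192 < 9387 <= 2^14 = 16384
So ceil(log2(9387)) = 14

bits = ceil(log2(9387)) = ceil(13.1964) = 14 bits


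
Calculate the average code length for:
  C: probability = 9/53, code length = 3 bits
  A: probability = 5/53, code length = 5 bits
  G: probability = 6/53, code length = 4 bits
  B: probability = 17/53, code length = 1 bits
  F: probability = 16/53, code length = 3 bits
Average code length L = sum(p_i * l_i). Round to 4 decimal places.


Weighted contributions p_i * l_i:
  C: (9/53) * 3 = 27/53
  A: (5/53) * 5 = 25/53
  G: (6/53) * 4 = 24/53
  B: (17/53) * 1 = 17/53
  F: (16/53) * 3 = 48/53
Sum = (27 + 25 + 24 + 17 + 48)/53 = 141/53

L = 141/53 = 2.6604 bits/symbol


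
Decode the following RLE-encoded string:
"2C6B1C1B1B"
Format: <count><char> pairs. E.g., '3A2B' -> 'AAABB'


Expanding each <count><char> pair:
  2C -> 'CC'
  6B -> 'BBBBBB'
  1C -> 'C'
  1B -> 'B'
  1B -> 'B'

Decoded = CCBBBBBBCBB


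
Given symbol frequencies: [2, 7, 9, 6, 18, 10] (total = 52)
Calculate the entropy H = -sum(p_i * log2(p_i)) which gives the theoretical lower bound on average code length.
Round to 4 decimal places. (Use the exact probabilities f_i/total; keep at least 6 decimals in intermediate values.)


Per-symbol terms -p_i * log2(p_i) with p_i = f_i/52:
  p = 2/52 = 0.038462: log2(p) = -4.700440, -p*log2(p) = 0.180786
  p = 7/52 = 0.134615: log2(p) = -2.893085, -p*log2(p) = 0.389454
  p = 9/52 = 0.173077: log2(p) = -2.530515, -p*log2(p) = 0.437974
  p = 6/52 = 0.115385: log2(p) = -3.115477, -p*log2(p) = 0.359478
  p = 18/52 = 0.346154: log2(p) = -1.530515, -p*log2(p) = 0.529794
  p = 10/52 = 0.192308: log2(p) = -2.378512, -p*log2(p) = 0.457406
H = 0.180786 + 0.389454 + 0.437974 + 0.359478 + 0.529794 + 0.457406 = 2.354892

H = 2.3549 bits/symbol


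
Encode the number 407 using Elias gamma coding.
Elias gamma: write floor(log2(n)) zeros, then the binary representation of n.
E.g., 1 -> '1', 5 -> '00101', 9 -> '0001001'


num_bits = floor(log2(407)) + 1 = 9
leading_zeros = num_bits - 1 = 8
binary(407) = 110010111

Elias gamma(407) = '00000000' + '110010111' = 00000000110010111 (17 bits)


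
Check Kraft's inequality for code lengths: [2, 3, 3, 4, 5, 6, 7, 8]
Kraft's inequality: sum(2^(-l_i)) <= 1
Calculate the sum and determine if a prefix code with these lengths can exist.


Sum = 2^(-2) + 2^(-3) + 2^(-3) + 2^(-4) + 2^(-5) + 2^(-6) + 2^(-7) + 2^(-8)
    = 0.25 + 0.125 + 0.125 + 0.0625 + 0.03125 + 0.015625 + 0.0078125 + 0.00390625
    = 159/256 = 0.62109375
Since 0.62109375 <= 1, Kraft's inequality IS satisfied.
A prefix code with these lengths CAN exist.

Kraft sum = 0.62109375. Satisfied.


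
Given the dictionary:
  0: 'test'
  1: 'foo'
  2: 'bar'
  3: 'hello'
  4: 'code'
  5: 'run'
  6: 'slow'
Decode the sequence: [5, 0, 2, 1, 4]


Look up each index in the dictionary:
  5 -> 'run'
  0 -> 'test'
  2 -> 'bar'
  1 -> 'foo'
  4 -> 'code'

Decoded: "run test bar foo code"


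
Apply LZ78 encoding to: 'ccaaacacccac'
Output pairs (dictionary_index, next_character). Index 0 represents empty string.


LZ78 encoding steps:
Dictionary: {0: ''}
Step 1: w='' (idx 0), next='c' -> output (0, 'c'), add 'c' as idx 1
Step 2: w='c' (idx 1), next='a' -> output (1, 'a'), add 'ca' as idx 2
Step 3: w='' (idx 0), next='a' -> output (0, 'a'), add 'a' as idx 3
Step 4: w='a' (idx 3), next='c' -> output (3, 'c'), add 'ac' as idx 4
Step 5: w='ac' (idx 4), next='c' -> output (4, 'c'), add 'acc' as idx 5
Step 6: w='ca' (idx 2), next='c' -> output (2, 'c'), add 'cac' as idx 6


Encoded: [(0, 'c'), (1, 'a'), (0, 'a'), (3, 'c'), (4, 'c'), (2, 'c')]


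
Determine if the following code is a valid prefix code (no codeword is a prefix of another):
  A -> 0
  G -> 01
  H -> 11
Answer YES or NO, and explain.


Checking each pair (does one codeword prefix another?):
  A='0' vs G='01': prefix -- VIOLATION

NO -- this is NOT a valid prefix code. A (0) is a prefix of G (01).


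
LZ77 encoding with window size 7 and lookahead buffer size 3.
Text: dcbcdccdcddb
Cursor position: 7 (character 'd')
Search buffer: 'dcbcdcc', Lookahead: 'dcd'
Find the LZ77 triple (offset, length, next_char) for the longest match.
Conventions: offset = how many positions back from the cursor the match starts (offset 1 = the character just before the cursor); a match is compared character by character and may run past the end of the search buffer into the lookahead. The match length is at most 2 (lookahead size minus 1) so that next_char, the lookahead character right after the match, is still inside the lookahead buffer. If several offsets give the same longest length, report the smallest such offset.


Try each offset into the search buffer:
  offset=1 (pos 6, char 'c'): match length 0
  offset=2 (pos 5, char 'c'): match length 0
  offset=3 (pos 4, char 'd'): match length 2
  offset=4 (pos 3, char 'c'): match length 0
  offset=5 (pos 2, char 'b'): match length 0
  offset=6 (pos 1, char 'c'): match length 0
  offset=7 (pos 0, char 'd'): match length 2
Longest match has length 2, found at offsets 3, 7; take the smallest, offset 3.
next_char = character at position 7 + 2 = 9 -> 'd'

Best match: offset=3, length=2 (matching 'dc' starting at position 4)
LZ77 triple: (3, 2, 'd')


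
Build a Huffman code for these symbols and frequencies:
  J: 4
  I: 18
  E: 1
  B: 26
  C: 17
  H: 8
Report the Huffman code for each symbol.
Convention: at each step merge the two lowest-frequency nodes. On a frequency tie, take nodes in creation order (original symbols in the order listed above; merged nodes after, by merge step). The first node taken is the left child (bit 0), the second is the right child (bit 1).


Huffman tree construction:
Step 1: Merge E(1) + J(4) = 5
Step 2: Merge (E+J)(5) + H(8) = 13
Step 3: Merge ((E+J)+H)(13) + C(17) = 30
Step 4: Merge I(18) + B(26) = 44
Step 5: Merge (((E+J)+H)+C)(30) + (I+B)(44) = 74
Read each symbol's code off the tree from the root (left child = 0, right child = 1).

Codes:
  J: 0001 (length 4)
  I: 10 (length 2)
  E: 0000 (length 4)
  B: 11 (length 2)
  C: 01 (length 2)
  H: 001 (length 3)
Average code length: 166/74 = 2.2432 bits/symbol


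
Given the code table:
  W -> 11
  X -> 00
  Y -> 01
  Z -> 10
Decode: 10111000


Decoding:
10 -> Z
11 -> W
10 -> Z
00 -> X


Result: ZWZX


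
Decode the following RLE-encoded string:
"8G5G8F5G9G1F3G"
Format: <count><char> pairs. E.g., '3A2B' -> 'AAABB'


Expanding each <count><char> pair:
  8G -> 'GGGGGGGG'
  5G -> 'GGGGG'
  8F -> 'FFFFFFFF'
  5G -> 'GGGGG'
  9G -> 'GGGGGGGGG'
  1F -> 'F'
  3G -> 'GGG'

Decoded = GGGGGGGGGGGGGFFFFFFFFGGGGGGGGGGGGGGFGGG


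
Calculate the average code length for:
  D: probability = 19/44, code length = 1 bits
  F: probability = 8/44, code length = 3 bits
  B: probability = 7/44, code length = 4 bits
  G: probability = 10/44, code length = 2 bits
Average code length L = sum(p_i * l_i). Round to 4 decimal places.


Weighted contributions p_i * l_i:
  D: (19/44) * 1 = 19/44
  F: (8/44) * 3 = 24/44
  B: (7/44) * 4 = 28/44
  G: (10/44) * 2 = 20/44
Sum = (19 + 24 + 28 + 20)/44 = 91/44

L = 91/44 = 2.0682 bits/symbol


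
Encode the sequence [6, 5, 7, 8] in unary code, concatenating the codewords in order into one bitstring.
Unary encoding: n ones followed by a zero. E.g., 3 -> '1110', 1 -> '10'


Encode each number as n ones followed by a terminating 0:
  6 -> 1111110 (7 bits)
  5 -> 111110 (6 bits)
  7 -> 11111110 (8 bits)
  8 -> 111111110 (9 bits)
Total length = 7 + 6 + 8 + 9 = 30 bits.

Unary([6, 5, 7, 8]) = 111111011111011111110111111110 (30 bits)
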